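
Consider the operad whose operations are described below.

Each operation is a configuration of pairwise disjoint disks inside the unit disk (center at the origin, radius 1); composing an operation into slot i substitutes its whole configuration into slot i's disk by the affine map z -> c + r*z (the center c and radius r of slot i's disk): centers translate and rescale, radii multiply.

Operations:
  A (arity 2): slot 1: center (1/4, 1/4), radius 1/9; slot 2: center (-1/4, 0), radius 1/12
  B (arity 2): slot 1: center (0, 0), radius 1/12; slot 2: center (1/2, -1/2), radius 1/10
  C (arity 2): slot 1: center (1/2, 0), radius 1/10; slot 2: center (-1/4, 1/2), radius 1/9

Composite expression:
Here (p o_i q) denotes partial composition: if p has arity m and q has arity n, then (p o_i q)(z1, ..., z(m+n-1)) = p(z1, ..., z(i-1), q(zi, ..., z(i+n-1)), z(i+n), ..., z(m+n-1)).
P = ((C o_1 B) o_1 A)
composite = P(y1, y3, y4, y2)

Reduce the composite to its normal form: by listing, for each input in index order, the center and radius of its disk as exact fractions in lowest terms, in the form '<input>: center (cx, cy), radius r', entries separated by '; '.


y1: center (241/480, 1/480), radius 1/1080; y2: center (-1/4, 1/2), radius 1/9; y3: center (239/480, 0), radius 1/1440; y4: center (11/20, -1/20), radius 1/100

Each y-disk chains the slot maps above it in C; radii multiply.
for y1, the 3-step affine chain lands on center (241/480, 1/480), radius 1/1080
for y3, the 3-step affine chain lands on center (239/480, 0), radius 1/1440
for y4, the 2-step affine chain lands on center (11/20, -1/20), radius 1/100
for y2, the 1-step affine chain lands on center (-1/4, 1/2), radius 1/9


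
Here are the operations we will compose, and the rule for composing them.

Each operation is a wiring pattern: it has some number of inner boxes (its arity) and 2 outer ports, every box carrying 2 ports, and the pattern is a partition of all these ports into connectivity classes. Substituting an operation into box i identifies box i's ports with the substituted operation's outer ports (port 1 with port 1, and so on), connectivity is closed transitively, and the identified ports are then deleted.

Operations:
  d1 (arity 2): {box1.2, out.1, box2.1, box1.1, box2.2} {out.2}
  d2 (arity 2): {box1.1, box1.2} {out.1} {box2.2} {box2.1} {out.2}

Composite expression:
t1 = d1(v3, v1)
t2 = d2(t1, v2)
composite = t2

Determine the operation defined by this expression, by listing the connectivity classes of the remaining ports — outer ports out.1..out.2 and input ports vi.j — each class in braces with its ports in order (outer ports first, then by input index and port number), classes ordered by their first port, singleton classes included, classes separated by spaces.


{out.1} {out.2} {v1.1, v1.2, v3.1, v3.2} {v2.1} {v2.2}


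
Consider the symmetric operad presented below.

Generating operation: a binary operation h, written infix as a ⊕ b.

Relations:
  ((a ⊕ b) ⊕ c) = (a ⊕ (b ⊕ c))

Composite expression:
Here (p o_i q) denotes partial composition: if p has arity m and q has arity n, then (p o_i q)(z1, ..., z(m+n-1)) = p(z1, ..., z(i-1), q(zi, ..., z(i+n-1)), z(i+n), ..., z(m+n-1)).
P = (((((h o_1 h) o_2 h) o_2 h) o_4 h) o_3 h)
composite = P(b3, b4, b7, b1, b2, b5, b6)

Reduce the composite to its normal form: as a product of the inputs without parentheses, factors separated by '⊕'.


Every regrouping of h is equal, so read the b-inputs in written order.
(b7 ⊕ b1) linearizes to b7 ⊕ b1
(b4 ⊕ (b7 ⊕ b1)) linearizes to b4 ⊕ b7 ⊕ b1
(b2 ⊕ b5) linearizes to b2 ⊕ b5
((b4 ⊕ (b7 ⊕ b1)) ⊕ (b2 ⊕ b5)) linearizes to b4 ⊕ b7 ⊕ b1 ⊕ b2 ⊕ b5
(b3 ⊕ ((b4 ⊕ (b7 ⊕ b1)) ⊕ (b2 ⊕ b5))) linearizes to b3 ⊕ b4 ⊕ b7 ⊕ b1 ⊕ b2 ⊕ b5
((b3 ⊕ ((b4 ⊕ (b7 ⊕ b1)) ⊕ (b2 ⊕ b5))) ⊕ b6) linearizes to b3 ⊕ b4 ⊕ b7 ⊕ b1 ⊕ b2 ⊕ b5 ⊕ b6

b3 ⊕ b4 ⊕ b7 ⊕ b1 ⊕ b2 ⊕ b5 ⊕ b6


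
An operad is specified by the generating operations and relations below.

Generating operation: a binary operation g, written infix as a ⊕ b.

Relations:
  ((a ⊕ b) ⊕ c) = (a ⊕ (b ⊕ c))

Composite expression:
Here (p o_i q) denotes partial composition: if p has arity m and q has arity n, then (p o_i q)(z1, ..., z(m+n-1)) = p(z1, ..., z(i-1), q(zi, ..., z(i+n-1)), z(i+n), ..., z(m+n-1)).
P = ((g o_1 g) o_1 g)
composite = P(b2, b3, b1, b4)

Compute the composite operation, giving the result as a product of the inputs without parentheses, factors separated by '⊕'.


b2 ⊕ b3 ⊕ b1 ⊕ b4

Associativity of g dissolves the nesting; only the b-input order survives.
(b2 ⊕ b3) spells out as b2 ⊕ b3
((b2 ⊕ b3) ⊕ b1) spells out as b2 ⊕ b3 ⊕ b1
(((b2 ⊕ b3) ⊕ b1) ⊕ b4) spells out as b2 ⊕ b3 ⊕ b1 ⊕ b4


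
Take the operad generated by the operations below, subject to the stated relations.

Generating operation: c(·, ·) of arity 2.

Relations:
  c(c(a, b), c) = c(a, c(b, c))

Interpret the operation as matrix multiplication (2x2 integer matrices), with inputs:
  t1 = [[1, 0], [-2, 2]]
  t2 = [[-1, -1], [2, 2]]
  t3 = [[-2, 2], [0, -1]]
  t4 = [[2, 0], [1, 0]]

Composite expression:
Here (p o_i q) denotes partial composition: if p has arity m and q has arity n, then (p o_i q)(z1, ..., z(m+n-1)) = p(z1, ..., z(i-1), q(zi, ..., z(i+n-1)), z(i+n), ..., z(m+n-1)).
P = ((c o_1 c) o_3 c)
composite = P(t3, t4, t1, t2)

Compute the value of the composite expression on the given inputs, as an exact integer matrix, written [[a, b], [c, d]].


[[2, 2], [1, 1]]

c(t3, t4) = [[-2, 0], [-1, 0]]
c(t1, t2) = [[-1, -1], [6, 6]]
c(c(t3, t4), c(t1, t2)) = [[2, 2], [1, 1]]


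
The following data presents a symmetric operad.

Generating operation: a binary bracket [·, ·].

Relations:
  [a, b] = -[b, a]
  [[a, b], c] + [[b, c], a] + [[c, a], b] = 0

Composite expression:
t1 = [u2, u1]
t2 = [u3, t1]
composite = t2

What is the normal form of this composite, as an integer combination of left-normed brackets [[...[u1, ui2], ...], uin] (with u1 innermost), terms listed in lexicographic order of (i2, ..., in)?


[[u1, u2], u3]


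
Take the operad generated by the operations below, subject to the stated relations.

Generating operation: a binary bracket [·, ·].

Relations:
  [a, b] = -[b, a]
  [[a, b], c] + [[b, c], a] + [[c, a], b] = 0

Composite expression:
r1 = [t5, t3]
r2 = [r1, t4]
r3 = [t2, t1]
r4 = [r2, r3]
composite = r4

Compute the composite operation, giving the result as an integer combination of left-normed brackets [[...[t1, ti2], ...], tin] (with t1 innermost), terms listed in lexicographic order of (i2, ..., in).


-[[[[t1, t2], t3], t5], t4] + [[[[t1, t2], t4], t3], t5] - [[[[t1, t2], t4], t5], t3] + [[[[t1, t2], t5], t3], t4]

Expand each bracket as ab - ba; the t1-initial words give the coefficients.
Composite bracket: [[[t5, t3], t4], [t2, t1]]
Full expansion: 16 signed words from ab - ba (2^4 = 16).
Coefficients come from the t1-initial words:
  the word t1t2t3t5t4 carries sign -1 and contributes -[[[[t1, t2], t3], t5], t4]
  the word t1t2t4t3t5 carries sign +1 and contributes +[[[[t1, t2], t4], t3], t5]
  the word t1t2t4t5t3 carries sign -1 and contributes -[[[[t1, t2], t4], t5], t3]
  the word t1t2t5t3t4 carries sign +1 and contributes +[[[[t1, t2], t5], t3], t4]


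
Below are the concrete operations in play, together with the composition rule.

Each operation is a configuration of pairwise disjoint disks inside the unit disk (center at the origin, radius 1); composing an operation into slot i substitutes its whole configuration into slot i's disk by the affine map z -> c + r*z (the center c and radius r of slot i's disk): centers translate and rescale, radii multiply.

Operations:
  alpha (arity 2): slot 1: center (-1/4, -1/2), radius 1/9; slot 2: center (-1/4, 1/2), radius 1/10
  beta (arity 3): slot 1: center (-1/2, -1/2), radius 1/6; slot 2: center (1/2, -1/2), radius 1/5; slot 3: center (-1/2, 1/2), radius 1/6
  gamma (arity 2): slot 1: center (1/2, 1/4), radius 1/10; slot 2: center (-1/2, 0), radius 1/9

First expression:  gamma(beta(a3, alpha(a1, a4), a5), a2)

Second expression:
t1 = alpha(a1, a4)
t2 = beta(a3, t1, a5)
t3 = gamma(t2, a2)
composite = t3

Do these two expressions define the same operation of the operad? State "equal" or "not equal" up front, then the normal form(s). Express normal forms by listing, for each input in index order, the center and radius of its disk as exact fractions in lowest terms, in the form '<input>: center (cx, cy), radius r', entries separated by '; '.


equal; the common form is a1: center (109/200, 19/100), radius 1/450; a2: center (-1/2, 0), radius 1/9; a3: center (9/20, 1/5), radius 1/60; a4: center (109/200, 21/100), radius 1/500; a5: center (9/20, 3/10), radius 1/60

In normal form, the first expression is a1: center (109/200, 19/100), radius 1/450; a2: center (-1/2, 0), radius 1/9; a3: center (9/20, 1/5), radius 1/60; a4: center (109/200, 21/100), radius 1/500; a5: center (9/20, 3/10), radius 1/60
In normal form, the second expression is a1: center (109/200, 19/100), radius 1/450; a2: center (-1/2, 0), radius 1/9; a3: center (9/20, 1/5), radius 1/60; a4: center (109/200, 21/100), radius 1/500; a5: center (9/20, 3/10), radius 1/60
Both agree, so they are equal.


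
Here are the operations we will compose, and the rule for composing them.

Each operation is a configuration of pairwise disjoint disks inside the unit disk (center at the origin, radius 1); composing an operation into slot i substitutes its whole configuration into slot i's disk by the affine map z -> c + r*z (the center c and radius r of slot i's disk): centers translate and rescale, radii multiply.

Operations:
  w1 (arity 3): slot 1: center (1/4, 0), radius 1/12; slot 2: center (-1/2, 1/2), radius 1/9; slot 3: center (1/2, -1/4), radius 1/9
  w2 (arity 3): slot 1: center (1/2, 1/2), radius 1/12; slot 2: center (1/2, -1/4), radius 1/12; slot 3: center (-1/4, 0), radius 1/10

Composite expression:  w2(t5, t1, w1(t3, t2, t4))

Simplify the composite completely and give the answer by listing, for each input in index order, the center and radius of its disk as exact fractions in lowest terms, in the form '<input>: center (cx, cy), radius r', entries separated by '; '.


t1: center (1/2, -1/4), radius 1/12; t2: center (-3/10, 1/20), radius 1/90; t3: center (-9/40, 0), radius 1/120; t4: center (-1/5, -1/40), radius 1/90; t5: center (1/2, 1/2), radius 1/12


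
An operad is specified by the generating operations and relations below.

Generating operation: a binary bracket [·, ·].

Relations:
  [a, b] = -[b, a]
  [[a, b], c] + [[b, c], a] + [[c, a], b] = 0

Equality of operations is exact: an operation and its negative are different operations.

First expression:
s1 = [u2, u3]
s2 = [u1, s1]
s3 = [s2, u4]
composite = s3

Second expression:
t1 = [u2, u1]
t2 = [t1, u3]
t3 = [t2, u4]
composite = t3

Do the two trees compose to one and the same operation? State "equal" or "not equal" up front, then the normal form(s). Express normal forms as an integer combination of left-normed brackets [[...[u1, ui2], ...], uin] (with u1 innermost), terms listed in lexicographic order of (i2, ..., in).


not equal: they reduce to [[[u1, u2], u3], u4] - [[[u1, u3], u2], u4] and -[[[u1, u2], u3], u4]

Normal form of the first expression: [[[u1, u2], u3], u4] - [[[u1, u3], u2], u4]
Normal form of the second expression: -[[[u1, u2], u3], u4]
They disagree, so not equal.


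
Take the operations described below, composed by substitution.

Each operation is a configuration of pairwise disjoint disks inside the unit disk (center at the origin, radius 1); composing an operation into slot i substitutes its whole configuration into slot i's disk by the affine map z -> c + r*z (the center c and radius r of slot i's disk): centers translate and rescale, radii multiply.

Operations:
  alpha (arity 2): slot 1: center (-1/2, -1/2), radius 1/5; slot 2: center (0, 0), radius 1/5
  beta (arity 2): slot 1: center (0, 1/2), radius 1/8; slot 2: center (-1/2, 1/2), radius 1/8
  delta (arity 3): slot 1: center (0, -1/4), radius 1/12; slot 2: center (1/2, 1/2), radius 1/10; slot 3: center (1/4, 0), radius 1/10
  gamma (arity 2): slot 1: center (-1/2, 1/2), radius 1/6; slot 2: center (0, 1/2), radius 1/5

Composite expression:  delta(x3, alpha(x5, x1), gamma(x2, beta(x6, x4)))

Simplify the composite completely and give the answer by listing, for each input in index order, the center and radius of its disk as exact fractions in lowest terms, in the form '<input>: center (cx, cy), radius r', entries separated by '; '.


x1: center (1/2, 1/2), radius 1/50; x2: center (1/5, 1/20), radius 1/60; x3: center (0, -1/4), radius 1/12; x4: center (6/25, 3/50), radius 1/400; x5: center (9/20, 9/20), radius 1/50; x6: center (1/4, 3/50), radius 1/400

Each x-disk chains the slot maps above it in delta; radii multiply.
tracing x3 down its 1-map path: center (0, -1/4), radius 1/12
tracing x5 down its 2-map path: center (9/20, 9/20), radius 1/50
tracing x1 down its 2-map path: center (1/2, 1/2), radius 1/50
tracing x2 down its 2-map path: center (1/5, 1/20), radius 1/60
tracing x6 down its 3-map path: center (1/4, 3/50), radius 1/400
tracing x4 down its 3-map path: center (6/25, 3/50), radius 1/400


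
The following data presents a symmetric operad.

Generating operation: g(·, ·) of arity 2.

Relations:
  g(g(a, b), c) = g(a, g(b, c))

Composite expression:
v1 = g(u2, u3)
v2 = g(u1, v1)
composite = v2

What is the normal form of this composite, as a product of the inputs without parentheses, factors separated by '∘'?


u1 ∘ u2 ∘ u3

Every regrouping of g is equal, so read the u-inputs in written order.
g(u2, u3) flattens to u2 ∘ u3
g(u1, g(u2, u3)) flattens to u1 ∘ u2 ∘ u3


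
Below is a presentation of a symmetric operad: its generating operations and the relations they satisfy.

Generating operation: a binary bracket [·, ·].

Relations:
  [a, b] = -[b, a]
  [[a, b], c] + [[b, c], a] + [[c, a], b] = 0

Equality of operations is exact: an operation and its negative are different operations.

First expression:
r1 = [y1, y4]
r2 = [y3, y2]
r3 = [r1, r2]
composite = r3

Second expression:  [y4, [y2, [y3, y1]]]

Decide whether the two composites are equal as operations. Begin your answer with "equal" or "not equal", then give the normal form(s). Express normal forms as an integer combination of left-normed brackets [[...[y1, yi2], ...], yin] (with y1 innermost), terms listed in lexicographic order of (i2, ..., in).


The first expression reduces to -[[[y1, y4], y2], y3] + [[[y1, y4], y3], y2]
The second expression reduces to -[[[y1, y3], y2], y4]
Distinct normal forms: not equal.

not equal; first: -[[[y1, y4], y2], y3] + [[[y1, y4], y3], y2]; second: -[[[y1, y3], y2], y4]


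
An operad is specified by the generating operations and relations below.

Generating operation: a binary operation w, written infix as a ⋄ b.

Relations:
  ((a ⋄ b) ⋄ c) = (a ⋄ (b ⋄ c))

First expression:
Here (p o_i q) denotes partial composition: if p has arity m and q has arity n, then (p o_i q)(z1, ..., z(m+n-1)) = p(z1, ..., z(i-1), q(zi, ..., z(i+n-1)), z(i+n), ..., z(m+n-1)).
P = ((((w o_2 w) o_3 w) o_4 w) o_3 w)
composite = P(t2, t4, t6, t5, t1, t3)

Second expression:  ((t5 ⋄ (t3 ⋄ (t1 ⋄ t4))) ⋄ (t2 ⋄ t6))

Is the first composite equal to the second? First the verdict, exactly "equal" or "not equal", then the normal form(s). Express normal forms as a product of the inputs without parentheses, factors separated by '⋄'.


not equal: they reduce to t2 ⋄ t4 ⋄ t6 ⋄ t5 ⋄ t1 ⋄ t3 and t5 ⋄ t3 ⋄ t1 ⋄ t4 ⋄ t2 ⋄ t6

Normal form of the first expression: t2 ⋄ t4 ⋄ t6 ⋄ t5 ⋄ t1 ⋄ t3
Normal form of the second expression: t5 ⋄ t3 ⋄ t1 ⋄ t4 ⋄ t2 ⋄ t6
Different reductions; not equal.


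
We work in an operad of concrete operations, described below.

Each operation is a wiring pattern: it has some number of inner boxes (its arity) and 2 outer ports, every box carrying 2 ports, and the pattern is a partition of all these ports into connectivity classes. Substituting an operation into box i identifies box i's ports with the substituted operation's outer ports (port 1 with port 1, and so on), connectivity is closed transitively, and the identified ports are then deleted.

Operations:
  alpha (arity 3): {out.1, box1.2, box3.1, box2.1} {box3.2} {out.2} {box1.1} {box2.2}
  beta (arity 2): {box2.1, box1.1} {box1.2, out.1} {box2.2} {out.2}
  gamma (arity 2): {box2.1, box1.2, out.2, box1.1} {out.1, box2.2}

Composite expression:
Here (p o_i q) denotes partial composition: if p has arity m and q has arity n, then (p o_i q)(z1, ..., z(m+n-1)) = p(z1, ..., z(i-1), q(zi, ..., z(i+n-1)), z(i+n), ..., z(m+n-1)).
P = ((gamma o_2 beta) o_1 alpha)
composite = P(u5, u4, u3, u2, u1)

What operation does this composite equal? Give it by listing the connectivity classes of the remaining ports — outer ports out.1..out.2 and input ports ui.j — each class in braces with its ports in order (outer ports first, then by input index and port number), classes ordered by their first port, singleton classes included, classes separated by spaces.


Two ports join when wires chain via gamma-identified ports.
the subtree at alpha composes to {out.1, u3.1, u4.1, u5.2} {out.2} {u3.2} {u4.2} {u5.1} on (u5, u4, u3); out.j = own outer ports
the subtree at beta composes to {out.1, u2.2} {out.2} {u1.1, u2.1} {u1.2} on (u2, u1); out.j = own outer ports
the subtree at gamma composes to {out.1} {out.2, u2.2, u3.1, u4.1, u5.2} {u1.1, u2.1} {u1.2} {u3.2} {u4.2} {u5.1} on (u5, u4, u3, u2, u1); out.j = own outer ports

{out.1} {out.2, u2.2, u3.1, u4.1, u5.2} {u1.1, u2.1} {u1.2} {u3.2} {u4.2} {u5.1}


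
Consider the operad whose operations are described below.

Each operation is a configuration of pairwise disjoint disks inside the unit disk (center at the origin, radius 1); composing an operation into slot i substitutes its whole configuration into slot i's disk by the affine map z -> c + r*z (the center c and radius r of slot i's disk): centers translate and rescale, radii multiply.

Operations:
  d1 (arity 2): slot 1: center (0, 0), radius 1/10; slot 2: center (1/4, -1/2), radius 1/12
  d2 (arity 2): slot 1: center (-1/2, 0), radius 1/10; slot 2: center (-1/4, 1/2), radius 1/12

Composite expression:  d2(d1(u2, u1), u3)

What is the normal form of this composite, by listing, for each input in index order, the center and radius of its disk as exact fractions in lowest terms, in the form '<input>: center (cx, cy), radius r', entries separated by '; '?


Affine substitution under d2: radii multiply and u-centers shift.
u2 passes through 2 substitutions, ending at center (-1/2, 0), radius 1/100
u1 passes through 2 substitutions, ending at center (-19/40, -1/20), radius 1/120
u3 passes through 1 substitution, ending at center (-1/4, 1/2), radius 1/12

u1: center (-19/40, -1/20), radius 1/120; u2: center (-1/2, 0), radius 1/100; u3: center (-1/4, 1/2), radius 1/12


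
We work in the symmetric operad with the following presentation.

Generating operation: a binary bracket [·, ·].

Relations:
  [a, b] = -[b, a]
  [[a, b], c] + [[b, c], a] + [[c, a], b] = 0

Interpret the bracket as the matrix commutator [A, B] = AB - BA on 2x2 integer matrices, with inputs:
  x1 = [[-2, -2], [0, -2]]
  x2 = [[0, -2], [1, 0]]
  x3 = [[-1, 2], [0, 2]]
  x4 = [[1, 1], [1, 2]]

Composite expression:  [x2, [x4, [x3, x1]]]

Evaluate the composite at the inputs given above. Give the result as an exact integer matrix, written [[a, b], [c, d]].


[[6, -24], [-12, -6]]

[x3, x1] = [[0, 6], [0, 0]]
[x4, [x3, x1]] = [[-6, -6], [0, 6]]
[x2, [x4, [x3, x1]]] = [[6, -24], [-12, -6]]


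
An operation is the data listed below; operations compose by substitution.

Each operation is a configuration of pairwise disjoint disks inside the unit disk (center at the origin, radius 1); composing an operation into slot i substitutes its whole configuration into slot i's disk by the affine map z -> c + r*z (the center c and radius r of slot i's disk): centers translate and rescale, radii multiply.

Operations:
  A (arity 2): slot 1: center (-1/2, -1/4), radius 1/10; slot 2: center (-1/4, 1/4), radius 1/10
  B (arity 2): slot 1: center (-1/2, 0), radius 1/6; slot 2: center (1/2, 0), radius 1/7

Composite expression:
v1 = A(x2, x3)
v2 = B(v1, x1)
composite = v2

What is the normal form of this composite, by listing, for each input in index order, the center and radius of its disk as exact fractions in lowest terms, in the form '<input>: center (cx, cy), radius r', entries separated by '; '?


x1: center (1/2, 0), radius 1/7; x2: center (-7/12, -1/24), radius 1/60; x3: center (-13/24, 1/24), radius 1/60

Nesting under B composes maps z -> c + r*z down each x-path.
x2: after 2 affine steps, its disk has center (-7/12, -1/24), radius 1/60
x3: after 2 affine steps, its disk has center (-13/24, 1/24), radius 1/60
x1: after 1 affine step, its disk has center (1/2, 0), radius 1/7


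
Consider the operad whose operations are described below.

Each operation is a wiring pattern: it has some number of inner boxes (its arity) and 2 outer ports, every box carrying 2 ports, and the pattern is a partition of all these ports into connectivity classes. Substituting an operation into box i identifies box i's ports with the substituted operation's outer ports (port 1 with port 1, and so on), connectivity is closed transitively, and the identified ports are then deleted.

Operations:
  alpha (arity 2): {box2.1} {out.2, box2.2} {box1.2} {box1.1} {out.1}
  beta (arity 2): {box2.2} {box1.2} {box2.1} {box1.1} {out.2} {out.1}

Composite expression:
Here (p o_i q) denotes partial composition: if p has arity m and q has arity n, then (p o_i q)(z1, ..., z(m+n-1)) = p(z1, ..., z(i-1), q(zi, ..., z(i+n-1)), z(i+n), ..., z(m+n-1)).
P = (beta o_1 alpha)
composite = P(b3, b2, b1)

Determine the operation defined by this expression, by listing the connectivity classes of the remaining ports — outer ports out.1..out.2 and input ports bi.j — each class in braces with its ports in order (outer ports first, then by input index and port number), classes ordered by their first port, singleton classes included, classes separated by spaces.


Two ports join when wires chain via beta-identified ports.
alpha over (b3, b2) gives {out.1} {out.2, b2.2} {b2.1} {b3.1} {b3.2}, out.j being that stage's outer ports
beta over (b3, b2, b1) gives {out.1} {out.2} {b1.1} {b1.2} {b2.1} {b2.2} {b3.1} {b3.2}, out.j being that stage's outer ports

{out.1} {out.2} {b1.1} {b1.2} {b2.1} {b2.2} {b3.1} {b3.2}


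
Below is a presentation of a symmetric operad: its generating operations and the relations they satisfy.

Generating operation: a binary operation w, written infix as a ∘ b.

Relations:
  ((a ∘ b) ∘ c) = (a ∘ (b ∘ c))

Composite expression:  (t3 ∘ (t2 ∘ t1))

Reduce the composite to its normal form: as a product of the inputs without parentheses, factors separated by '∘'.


t3 ∘ t2 ∘ t1

Key point: w is associative — brackets drop, the t-order remains.
(t2 ∘ t1) flattens to t2 ∘ t1
(t3 ∘ (t2 ∘ t1)) flattens to t3 ∘ t2 ∘ t1


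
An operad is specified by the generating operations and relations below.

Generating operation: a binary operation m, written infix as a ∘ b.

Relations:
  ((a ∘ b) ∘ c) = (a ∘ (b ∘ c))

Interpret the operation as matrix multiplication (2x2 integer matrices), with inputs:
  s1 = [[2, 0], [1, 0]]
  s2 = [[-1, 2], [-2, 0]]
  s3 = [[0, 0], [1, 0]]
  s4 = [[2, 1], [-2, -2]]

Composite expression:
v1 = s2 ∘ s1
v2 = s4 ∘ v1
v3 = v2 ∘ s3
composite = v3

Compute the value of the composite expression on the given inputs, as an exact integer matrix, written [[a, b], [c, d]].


[[0, 0], [0, 0]]


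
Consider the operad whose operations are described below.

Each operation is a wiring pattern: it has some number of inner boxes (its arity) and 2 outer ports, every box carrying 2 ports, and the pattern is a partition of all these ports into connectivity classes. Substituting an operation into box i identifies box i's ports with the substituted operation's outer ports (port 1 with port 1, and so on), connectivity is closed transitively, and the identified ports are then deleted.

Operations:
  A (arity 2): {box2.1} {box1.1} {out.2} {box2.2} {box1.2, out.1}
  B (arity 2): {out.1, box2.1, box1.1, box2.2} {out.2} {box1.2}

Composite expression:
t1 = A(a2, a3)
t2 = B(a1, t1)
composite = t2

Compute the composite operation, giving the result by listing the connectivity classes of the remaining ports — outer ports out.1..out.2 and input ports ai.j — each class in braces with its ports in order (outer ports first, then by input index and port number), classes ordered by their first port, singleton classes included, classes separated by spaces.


{out.1, a1.1, a2.2} {out.2} {a1.2} {a2.1} {a3.1} {a3.2}

Treat the ports identified at B as solder joints: merge, then drop.
after A, the pattern on (a2, a3) reads {out.1, a2.2} {out.2} {a2.1} {a3.1} {a3.2} (out.j = its outer ports)
after B, the pattern on (a1, a2, a3) reads {out.1, a1.1, a2.2} {out.2} {a1.2} {a2.1} {a3.1} {a3.2} (out.j = its outer ports)


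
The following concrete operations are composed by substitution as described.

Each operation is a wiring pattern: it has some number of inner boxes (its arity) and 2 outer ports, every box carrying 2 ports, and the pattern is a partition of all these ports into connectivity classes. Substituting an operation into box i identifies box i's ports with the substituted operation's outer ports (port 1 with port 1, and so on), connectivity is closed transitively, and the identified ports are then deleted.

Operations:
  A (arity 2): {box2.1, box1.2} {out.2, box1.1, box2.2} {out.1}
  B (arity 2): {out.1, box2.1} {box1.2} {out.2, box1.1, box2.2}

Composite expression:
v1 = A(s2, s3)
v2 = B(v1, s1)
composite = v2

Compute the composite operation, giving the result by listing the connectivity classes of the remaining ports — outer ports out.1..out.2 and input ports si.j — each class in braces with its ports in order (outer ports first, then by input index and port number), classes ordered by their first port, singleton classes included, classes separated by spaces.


{out.1, s1.1} {out.2, s1.2} {s2.1, s3.2} {s2.2, s3.1}

After gluing at B, chains via deleted ports link the s-ports.
the subtree at A composes to {out.1} {out.2, s2.1, s3.2} {s2.2, s3.1} on (s2, s3); out.j = own outer ports
the subtree at B composes to {out.1, s1.1} {out.2, s1.2} {s2.1, s3.2} {s2.2, s3.1} on (s2, s3, s1); out.j = own outer ports


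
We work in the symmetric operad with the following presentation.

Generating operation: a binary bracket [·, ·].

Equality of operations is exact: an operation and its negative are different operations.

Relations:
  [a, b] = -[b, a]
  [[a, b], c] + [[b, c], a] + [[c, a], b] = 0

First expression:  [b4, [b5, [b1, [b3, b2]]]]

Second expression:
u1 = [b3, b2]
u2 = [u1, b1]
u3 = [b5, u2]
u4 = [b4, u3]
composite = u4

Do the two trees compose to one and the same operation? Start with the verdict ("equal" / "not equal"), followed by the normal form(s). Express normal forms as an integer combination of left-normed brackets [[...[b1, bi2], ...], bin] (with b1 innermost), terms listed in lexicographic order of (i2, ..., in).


The first composite normalizes to -[[[[b1, b2], b3], b5], b4] + [[[[b1, b3], b2], b5], b4]
The second composite normalizes to [[[[b1, b2], b3], b5], b4] - [[[[b1, b3], b2], b5], b4]
The normal forms differ: not equal.

not equal: they reduce to -[[[[b1, b2], b3], b5], b4] + [[[[b1, b3], b2], b5], b4] and [[[[b1, b2], b3], b5], b4] - [[[[b1, b3], b2], b5], b4]


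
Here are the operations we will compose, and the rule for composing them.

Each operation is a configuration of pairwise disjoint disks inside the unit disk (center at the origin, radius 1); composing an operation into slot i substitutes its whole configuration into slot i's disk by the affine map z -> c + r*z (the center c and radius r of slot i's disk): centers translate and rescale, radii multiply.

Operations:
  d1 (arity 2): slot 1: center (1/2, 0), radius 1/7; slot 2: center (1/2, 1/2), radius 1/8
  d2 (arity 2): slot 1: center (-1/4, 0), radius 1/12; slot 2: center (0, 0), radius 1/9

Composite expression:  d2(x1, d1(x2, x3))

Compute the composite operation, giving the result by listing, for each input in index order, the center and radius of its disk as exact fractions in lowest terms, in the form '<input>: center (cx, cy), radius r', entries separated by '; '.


Below d2, radii multiply path by path; the x-disk centers shift.
input x1: applying the 1 nested substitution gives center (-1/4, 0), radius 1/12
input x2: applying the 2 nested substitutions gives center (1/18, 0), radius 1/63
input x3: applying the 2 nested substitutions gives center (1/18, 1/18), radius 1/72

x1: center (-1/4, 0), radius 1/12; x2: center (1/18, 0), radius 1/63; x3: center (1/18, 1/18), radius 1/72


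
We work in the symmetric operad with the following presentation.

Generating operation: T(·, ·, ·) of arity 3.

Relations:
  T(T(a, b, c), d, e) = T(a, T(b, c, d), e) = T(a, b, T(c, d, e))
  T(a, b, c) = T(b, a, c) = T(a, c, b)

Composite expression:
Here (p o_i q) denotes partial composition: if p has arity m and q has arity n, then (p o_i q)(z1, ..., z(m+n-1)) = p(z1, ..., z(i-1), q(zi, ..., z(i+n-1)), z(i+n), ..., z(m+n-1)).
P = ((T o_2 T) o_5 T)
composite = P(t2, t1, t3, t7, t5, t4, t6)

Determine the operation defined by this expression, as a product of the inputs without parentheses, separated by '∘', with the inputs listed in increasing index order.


Key point: T commutes, so take the t-inputs in any fixed order.
T(t1, t3, t7) linearizes to t1 ∘ t3 ∘ t7
T(t5, t4, t6) linearizes to t5 ∘ t4 ∘ t6
T(t2, T(t1, t3, t7), T(t5, t4, t6)) linearizes to t2 ∘ t1 ∘ t3 ∘ t7 ∘ t5 ∘ t4 ∘ t6
putting the inputs in ascending order: t1 ∘ t2 ∘ t3 ∘ t4 ∘ t5 ∘ t6 ∘ t7

t1 ∘ t2 ∘ t3 ∘ t4 ∘ t5 ∘ t6 ∘ t7


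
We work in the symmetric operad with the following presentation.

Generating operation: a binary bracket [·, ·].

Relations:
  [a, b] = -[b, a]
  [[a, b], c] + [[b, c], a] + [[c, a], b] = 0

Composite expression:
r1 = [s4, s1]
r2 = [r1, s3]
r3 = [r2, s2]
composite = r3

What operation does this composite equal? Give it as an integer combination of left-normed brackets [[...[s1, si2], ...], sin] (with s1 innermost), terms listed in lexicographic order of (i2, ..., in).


-[[[s1, s4], s3], s2]

A multilinear Lie element is pinned by s1-initial words (s1 innermost).
Composite bracket: [[[s4, s1], s3], s2]
Full expansion: 8 signed words from ab - ba (2^3 = 8).
Coefficients come from the s1-initial words:
  from s1s4s3s2, sign -1: term -[[[s1, s4], s3], s2]


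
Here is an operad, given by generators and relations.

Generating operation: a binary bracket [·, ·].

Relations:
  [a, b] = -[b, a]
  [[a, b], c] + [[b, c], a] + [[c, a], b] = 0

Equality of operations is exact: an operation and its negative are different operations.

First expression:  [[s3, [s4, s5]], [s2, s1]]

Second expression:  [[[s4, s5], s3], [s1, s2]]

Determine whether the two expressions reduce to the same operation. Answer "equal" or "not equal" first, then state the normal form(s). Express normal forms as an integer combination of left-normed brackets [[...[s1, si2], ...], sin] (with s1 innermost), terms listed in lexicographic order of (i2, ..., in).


Reducing the first expression gives [[[[s1, s2], s3], s4], s5] - [[[[s1, s2], s3], s5], s4] - [[[[s1, s2], s4], s5], s3] + [[[[s1, s2], s5], s4], s3]
Reducing the second expression gives [[[[s1, s2], s3], s4], s5] - [[[[s1, s2], s3], s5], s4] - [[[[s1, s2], s4], s5], s3] + [[[[s1, s2], s5], s4], s3]
One common form — equal.

equal; both compose to [[[[s1, s2], s3], s4], s5] - [[[[s1, s2], s3], s5], s4] - [[[[s1, s2], s4], s5], s3] + [[[[s1, s2], s5], s4], s3]


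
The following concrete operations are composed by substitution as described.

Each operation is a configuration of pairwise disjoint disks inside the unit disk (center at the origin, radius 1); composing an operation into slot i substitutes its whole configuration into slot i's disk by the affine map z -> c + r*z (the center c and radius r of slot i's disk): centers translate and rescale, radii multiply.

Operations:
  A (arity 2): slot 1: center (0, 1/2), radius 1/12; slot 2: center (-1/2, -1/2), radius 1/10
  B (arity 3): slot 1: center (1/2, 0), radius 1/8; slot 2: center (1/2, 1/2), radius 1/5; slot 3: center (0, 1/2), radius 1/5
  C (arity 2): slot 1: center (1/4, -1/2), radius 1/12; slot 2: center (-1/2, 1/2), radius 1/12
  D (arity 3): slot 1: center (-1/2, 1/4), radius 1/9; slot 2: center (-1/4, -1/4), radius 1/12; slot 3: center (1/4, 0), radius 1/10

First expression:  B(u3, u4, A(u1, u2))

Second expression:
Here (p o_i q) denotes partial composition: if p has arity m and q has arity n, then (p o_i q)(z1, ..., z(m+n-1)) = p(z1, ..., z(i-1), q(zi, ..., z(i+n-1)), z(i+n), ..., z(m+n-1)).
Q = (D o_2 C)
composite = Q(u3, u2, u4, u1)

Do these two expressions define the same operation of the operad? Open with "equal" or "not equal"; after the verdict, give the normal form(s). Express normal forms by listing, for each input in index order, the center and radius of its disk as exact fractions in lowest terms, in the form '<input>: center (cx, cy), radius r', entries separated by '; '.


not equal — first u1: center (0, 3/5), radius 1/60; u2: center (-1/10, 2/5), radius 1/50; u3: center (1/2, 0), radius 1/8; u4: center (1/2, 1/2), radius 1/5, second u1: center (1/4, 0), radius 1/10; u2: center (-11/48, -7/24), radius 1/144; u3: center (-1/2, 1/4), radius 1/9; u4: center (-7/24, -5/24), radius 1/144

The first composite normalizes to u1: center (0, 3/5), radius 1/60; u2: center (-1/10, 2/5), radius 1/50; u3: center (1/2, 0), radius 1/8; u4: center (1/2, 1/2), radius 1/5
The second composite normalizes to u1: center (1/4, 0), radius 1/10; u2: center (-11/48, -7/24), radius 1/144; u3: center (-1/2, 1/4), radius 1/9; u4: center (-7/24, -5/24), radius 1/144
The forms do not match — not equal.


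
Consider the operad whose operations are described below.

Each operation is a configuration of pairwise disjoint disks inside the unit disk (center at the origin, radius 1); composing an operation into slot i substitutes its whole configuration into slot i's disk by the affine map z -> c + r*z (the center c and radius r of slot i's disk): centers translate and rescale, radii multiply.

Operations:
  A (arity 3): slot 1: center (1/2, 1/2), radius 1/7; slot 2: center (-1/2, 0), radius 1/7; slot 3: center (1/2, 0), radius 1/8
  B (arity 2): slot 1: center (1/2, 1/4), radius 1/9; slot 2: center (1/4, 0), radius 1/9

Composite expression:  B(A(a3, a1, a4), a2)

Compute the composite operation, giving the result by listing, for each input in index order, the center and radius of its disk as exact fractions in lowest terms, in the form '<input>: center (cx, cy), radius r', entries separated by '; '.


a1: center (4/9, 1/4), radius 1/63; a2: center (1/4, 0), radius 1/9; a3: center (5/9, 11/36), radius 1/63; a4: center (5/9, 1/4), radius 1/72

Affine substitution under B: radii multiply and a-centers shift.
tracing a3 down its 2-map path: center (5/9, 11/36), radius 1/63
tracing a1 down its 2-map path: center (4/9, 1/4), radius 1/63
tracing a4 down its 2-map path: center (5/9, 1/4), radius 1/72
tracing a2 down its 1-map path: center (1/4, 0), radius 1/9


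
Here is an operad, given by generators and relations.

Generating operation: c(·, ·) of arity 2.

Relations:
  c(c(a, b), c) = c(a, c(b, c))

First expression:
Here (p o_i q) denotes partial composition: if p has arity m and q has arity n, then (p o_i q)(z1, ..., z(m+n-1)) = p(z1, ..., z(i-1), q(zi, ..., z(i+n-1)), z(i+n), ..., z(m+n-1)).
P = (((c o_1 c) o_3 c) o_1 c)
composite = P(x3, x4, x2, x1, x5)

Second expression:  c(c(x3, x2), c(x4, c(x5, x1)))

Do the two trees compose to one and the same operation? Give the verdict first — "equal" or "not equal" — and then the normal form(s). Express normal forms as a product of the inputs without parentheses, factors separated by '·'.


The first composite normalizes to x3 · x4 · x2 · x1 · x5
The second composite normalizes to x3 · x2 · x4 · x5 · x1
They disagree, so not equal.

not equal — first x3 · x4 · x2 · x1 · x5, second x3 · x2 · x4 · x5 · x1


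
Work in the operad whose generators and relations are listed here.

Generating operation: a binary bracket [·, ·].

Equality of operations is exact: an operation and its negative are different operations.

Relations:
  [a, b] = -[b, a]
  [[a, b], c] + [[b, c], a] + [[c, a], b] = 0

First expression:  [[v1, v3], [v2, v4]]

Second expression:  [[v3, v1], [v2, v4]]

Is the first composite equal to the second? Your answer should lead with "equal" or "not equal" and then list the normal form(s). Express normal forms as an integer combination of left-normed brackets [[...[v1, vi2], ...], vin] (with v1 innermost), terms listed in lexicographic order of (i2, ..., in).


not equal; first: [[[v1, v3], v2], v4] - [[[v1, v3], v4], v2]; second: -[[[v1, v3], v2], v4] + [[[v1, v3], v4], v2]

The first composite normalizes to [[[v1, v3], v2], v4] - [[[v1, v3], v4], v2]
The second composite normalizes to -[[[v1, v3], v2], v4] + [[[v1, v3], v4], v2]
Distinct normal forms: not equal.


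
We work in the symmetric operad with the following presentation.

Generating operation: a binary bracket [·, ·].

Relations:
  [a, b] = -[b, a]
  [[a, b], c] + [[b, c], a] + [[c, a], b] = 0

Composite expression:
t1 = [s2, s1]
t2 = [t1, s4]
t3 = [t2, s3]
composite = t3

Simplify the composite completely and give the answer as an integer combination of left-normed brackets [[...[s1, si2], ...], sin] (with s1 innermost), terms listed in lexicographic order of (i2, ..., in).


In the tensor algebra, words opening s1 carry the s1-anchored form.
Composite bracket: [[[s2, s1], s4], s3]
Full expansion: 8 signed words from ab - ba (2^3 = 8).
Coefficients come from the s1-initial words:
  word s1s2s4s3 has sign -1, contributing -[[[s1, s2], s4], s3]

-[[[s1, s2], s4], s3]


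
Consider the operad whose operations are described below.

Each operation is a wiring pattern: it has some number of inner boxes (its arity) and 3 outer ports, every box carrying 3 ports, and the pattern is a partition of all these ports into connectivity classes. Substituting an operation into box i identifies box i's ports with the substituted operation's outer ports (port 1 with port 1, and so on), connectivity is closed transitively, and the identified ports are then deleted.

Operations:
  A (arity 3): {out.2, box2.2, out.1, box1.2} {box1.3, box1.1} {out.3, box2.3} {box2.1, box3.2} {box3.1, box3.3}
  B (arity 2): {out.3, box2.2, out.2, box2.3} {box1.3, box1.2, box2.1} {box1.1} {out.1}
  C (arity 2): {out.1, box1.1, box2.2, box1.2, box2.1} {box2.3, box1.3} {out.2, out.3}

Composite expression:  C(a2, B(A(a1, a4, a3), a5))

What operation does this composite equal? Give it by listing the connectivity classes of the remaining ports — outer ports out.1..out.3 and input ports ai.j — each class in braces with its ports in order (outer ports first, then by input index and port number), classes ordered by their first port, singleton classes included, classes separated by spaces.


{out.1, a2.1, a2.2, a2.3, a5.2, a5.3} {out.2, out.3} {a1.1, a1.3} {a1.2, a4.2, a4.3, a5.1} {a3.1, a3.3} {a3.2, a4.1}

Two ports join when wires chain via C-identified ports.
the subtree at A composes to {out.1, out.2, a1.2, a4.2} {out.3, a4.3} {a1.1, a1.3} {a3.1, a3.3} {a3.2, a4.1} on (a1, a4, a3); out.j = own outer ports
the subtree at B composes to {out.1} {out.2, out.3, a5.2, a5.3} {a1.1, a1.3} {a1.2, a4.2, a4.3, a5.1} {a3.1, a3.3} {a3.2, a4.1} on (a1, a4, a3, a5); out.j = own outer ports
the subtree at C composes to {out.1, a2.1, a2.2, a2.3, a5.2, a5.3} {out.2, out.3} {a1.1, a1.3} {a1.2, a4.2, a4.3, a5.1} {a3.1, a3.3} {a3.2, a4.1} on (a2, a1, a4, a3, a5); out.j = own outer ports


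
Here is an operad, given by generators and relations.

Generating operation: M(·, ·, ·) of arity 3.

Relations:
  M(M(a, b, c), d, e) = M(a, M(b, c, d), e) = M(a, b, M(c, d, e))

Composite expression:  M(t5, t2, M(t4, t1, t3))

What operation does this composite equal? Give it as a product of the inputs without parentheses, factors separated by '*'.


t5 * t2 * t4 * t1 * t3

Associativity of M dissolves the nesting; only the t-input order survives.
M(t4, t1, t3) spells out as t4 * t1 * t3
M(t5, t2, M(t4, t1, t3)) spells out as t5 * t2 * t4 * t1 * t3
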